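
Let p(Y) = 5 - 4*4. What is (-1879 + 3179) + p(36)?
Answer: 1289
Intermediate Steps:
p(Y) = -11 (p(Y) = 5 - 16 = -11)
(-1879 + 3179) + p(36) = (-1879 + 3179) - 11 = 1300 - 11 = 1289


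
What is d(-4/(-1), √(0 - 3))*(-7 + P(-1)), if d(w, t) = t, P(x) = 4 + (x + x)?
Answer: -5*I*√3 ≈ -8.6602*I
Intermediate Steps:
P(x) = 4 + 2*x
d(-4/(-1), √(0 - 3))*(-7 + P(-1)) = √(0 - 3)*(-7 + (4 + 2*(-1))) = √(-3)*(-7 + (4 - 2)) = (I*√3)*(-7 + 2) = (I*√3)*(-5) = -5*I*√3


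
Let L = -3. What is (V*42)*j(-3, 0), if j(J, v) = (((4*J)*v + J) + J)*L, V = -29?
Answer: -21924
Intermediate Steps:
j(J, v) = -6*J - 12*J*v (j(J, v) = (((4*J)*v + J) + J)*(-3) = ((4*J*v + J) + J)*(-3) = ((J + 4*J*v) + J)*(-3) = (2*J + 4*J*v)*(-3) = -6*J - 12*J*v)
(V*42)*j(-3, 0) = (-29*42)*(-6*(-3)*(1 + 2*0)) = -(-7308)*(-3)*(1 + 0) = -(-7308)*(-3) = -1218*18 = -21924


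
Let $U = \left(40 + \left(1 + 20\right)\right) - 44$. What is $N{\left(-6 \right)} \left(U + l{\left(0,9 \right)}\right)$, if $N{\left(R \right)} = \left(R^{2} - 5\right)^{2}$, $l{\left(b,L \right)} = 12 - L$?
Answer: $19220$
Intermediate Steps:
$U = 17$ ($U = \left(40 + 21\right) - 44 = 61 - 44 = 17$)
$N{\left(R \right)} = \left(-5 + R^{2}\right)^{2}$
$N{\left(-6 \right)} \left(U + l{\left(0,9 \right)}\right) = \left(-5 + \left(-6\right)^{2}\right)^{2} \left(17 + \left(12 - 9\right)\right) = \left(-5 + 36\right)^{2} \left(17 + \left(12 - 9\right)\right) = 31^{2} \left(17 + 3\right) = 961 \cdot 20 = 19220$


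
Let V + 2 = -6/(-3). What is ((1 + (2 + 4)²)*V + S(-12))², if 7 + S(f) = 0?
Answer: 49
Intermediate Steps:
V = 0 (V = -2 - 6/(-3) = -2 - 6*(-⅓) = -2 + 2 = 0)
S(f) = -7 (S(f) = -7 + 0 = -7)
((1 + (2 + 4)²)*V + S(-12))² = ((1 + (2 + 4)²)*0 - 7)² = ((1 + 6²)*0 - 7)² = ((1 + 36)*0 - 7)² = (37*0 - 7)² = (0 - 7)² = (-7)² = 49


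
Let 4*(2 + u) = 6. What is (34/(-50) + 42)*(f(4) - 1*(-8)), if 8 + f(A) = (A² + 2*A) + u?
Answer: 48551/50 ≈ 971.02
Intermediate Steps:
u = -½ (u = -2 + (¼)*6 = -2 + 3/2 = -½ ≈ -0.50000)
f(A) = -17/2 + A² + 2*A (f(A) = -8 + ((A² + 2*A) - ½) = -8 + (-½ + A² + 2*A) = -17/2 + A² + 2*A)
(34/(-50) + 42)*(f(4) - 1*(-8)) = (34/(-50) + 42)*((-17/2 + 4² + 2*4) - 1*(-8)) = (34*(-1/50) + 42)*((-17/2 + 16 + 8) + 8) = (-17/25 + 42)*(31/2 + 8) = (1033/25)*(47/2) = 48551/50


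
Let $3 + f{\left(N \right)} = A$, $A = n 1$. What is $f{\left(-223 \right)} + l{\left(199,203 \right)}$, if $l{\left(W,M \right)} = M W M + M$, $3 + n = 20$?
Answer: $8200808$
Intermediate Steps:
$n = 17$ ($n = -3 + 20 = 17$)
$l{\left(W,M \right)} = M + W M^{2}$ ($l{\left(W,M \right)} = W M^{2} + M = M + W M^{2}$)
$A = 17$ ($A = 17 \cdot 1 = 17$)
$f{\left(N \right)} = 14$ ($f{\left(N \right)} = -3 + 17 = 14$)
$f{\left(-223 \right)} + l{\left(199,203 \right)} = 14 + 203 \left(1 + 203 \cdot 199\right) = 14 + 203 \left(1 + 40397\right) = 14 + 203 \cdot 40398 = 14 + 8200794 = 8200808$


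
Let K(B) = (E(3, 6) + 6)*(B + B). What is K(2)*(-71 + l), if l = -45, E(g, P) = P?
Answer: -5568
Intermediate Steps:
K(B) = 24*B (K(B) = (6 + 6)*(B + B) = 12*(2*B) = 24*B)
K(2)*(-71 + l) = (24*2)*(-71 - 45) = 48*(-116) = -5568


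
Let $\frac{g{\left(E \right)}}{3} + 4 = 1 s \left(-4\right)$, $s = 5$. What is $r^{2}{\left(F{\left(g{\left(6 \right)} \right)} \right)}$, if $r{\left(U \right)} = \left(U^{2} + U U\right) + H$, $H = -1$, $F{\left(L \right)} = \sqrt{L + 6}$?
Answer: $17689$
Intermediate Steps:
$g{\left(E \right)} = -72$ ($g{\left(E \right)} = -12 + 3 \cdot 1 \cdot 5 \left(-4\right) = -12 + 3 \cdot 5 \left(-4\right) = -12 + 3 \left(-20\right) = -12 - 60 = -72$)
$F{\left(L \right)} = \sqrt{6 + L}$
$r{\left(U \right)} = -1 + 2 U^{2}$ ($r{\left(U \right)} = \left(U^{2} + U U\right) - 1 = \left(U^{2} + U^{2}\right) - 1 = 2 U^{2} - 1 = -1 + 2 U^{2}$)
$r^{2}{\left(F{\left(g{\left(6 \right)} \right)} \right)} = \left(-1 + 2 \left(\sqrt{6 - 72}\right)^{2}\right)^{2} = \left(-1 + 2 \left(\sqrt{-66}\right)^{2}\right)^{2} = \left(-1 + 2 \left(i \sqrt{66}\right)^{2}\right)^{2} = \left(-1 + 2 \left(-66\right)\right)^{2} = \left(-1 - 132\right)^{2} = \left(-133\right)^{2} = 17689$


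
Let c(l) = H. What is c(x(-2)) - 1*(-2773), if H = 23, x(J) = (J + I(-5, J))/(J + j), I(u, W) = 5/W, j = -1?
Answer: 2796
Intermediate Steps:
x(J) = (J + 5/J)/(-1 + J) (x(J) = (J + 5/J)/(J - 1) = (J + 5/J)/(-1 + J))
c(l) = 23
c(x(-2)) - 1*(-2773) = 23 - 1*(-2773) = 23 + 2773 = 2796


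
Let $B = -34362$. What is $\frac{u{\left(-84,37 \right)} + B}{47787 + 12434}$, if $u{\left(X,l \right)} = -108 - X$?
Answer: $- \frac{34386}{60221} \approx -0.571$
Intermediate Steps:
$\frac{u{\left(-84,37 \right)} + B}{47787 + 12434} = \frac{\left(-108 - -84\right) - 34362}{47787 + 12434} = \frac{\left(-108 + 84\right) - 34362}{60221} = \left(-24 - 34362\right) \frac{1}{60221} = \left(-34386\right) \frac{1}{60221} = - \frac{34386}{60221}$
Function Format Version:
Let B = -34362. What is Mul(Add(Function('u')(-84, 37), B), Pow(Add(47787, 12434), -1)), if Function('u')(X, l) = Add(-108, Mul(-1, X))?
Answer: Rational(-34386, 60221) ≈ -0.57100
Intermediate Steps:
Mul(Add(Function('u')(-84, 37), B), Pow(Add(47787, 12434), -1)) = Mul(Add(Add(-108, Mul(-1, -84)), -34362), Pow(Add(47787, 12434), -1)) = Mul(Add(Add(-108, 84), -34362), Pow(60221, -1)) = Mul(Add(-24, -34362), Rational(1, 60221)) = Mul(-34386, Rational(1, 60221)) = Rational(-34386, 60221)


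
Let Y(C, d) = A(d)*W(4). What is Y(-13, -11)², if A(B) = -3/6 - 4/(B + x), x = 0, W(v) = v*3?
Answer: 324/121 ≈ 2.6777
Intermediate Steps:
W(v) = 3*v
A(B) = -½ - 4/B (A(B) = -3/6 - 4/(B + 0) = -3*⅙ - 4/B = -½ - 4/B)
Y(C, d) = 6*(-8 - d)/d (Y(C, d) = ((-8 - d)/(2*d))*(3*4) = ((-8 - d)/(2*d))*12 = 6*(-8 - d)/d)
Y(-13, -11)² = (-6 - 48/(-11))² = (-6 - 48*(-1/11))² = (-6 + 48/11)² = (-18/11)² = 324/121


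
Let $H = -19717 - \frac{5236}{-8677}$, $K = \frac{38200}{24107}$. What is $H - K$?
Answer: $- \frac{4124537084911}{209176439} \approx -19718.0$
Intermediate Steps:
$K = \frac{38200}{24107}$ ($K = 38200 \cdot \frac{1}{24107} = \frac{38200}{24107} \approx 1.5846$)
$H = - \frac{171079173}{8677}$ ($H = -19717 - 5236 \left(- \frac{1}{8677}\right) = -19717 - - \frac{5236}{8677} = -19717 + \frac{5236}{8677} = - \frac{171079173}{8677} \approx -19716.0$)
$H - K = - \frac{171079173}{8677} - \frac{38200}{24107} = - \frac{4124537084911}{209176439}$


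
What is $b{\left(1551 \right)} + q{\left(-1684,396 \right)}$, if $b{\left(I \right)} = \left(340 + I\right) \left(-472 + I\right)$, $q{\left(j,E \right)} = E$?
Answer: $2040785$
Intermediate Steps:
$b{\left(I \right)} = \left(-472 + I\right) \left(340 + I\right)$
$b{\left(1551 \right)} + q{\left(-1684,396 \right)} = \left(-160480 + 1551^{2} - 204732\right) + 396 = \left(-160480 + 2405601 - 204732\right) + 396 = 2040389 + 396 = 2040785$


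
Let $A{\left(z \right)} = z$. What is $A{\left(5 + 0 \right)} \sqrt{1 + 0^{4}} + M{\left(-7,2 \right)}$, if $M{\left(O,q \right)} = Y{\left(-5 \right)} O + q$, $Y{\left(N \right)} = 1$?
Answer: $0$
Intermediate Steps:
$M{\left(O,q \right)} = O + q$ ($M{\left(O,q \right)} = 1 O + q = O + q$)
$A{\left(5 + 0 \right)} \sqrt{1 + 0^{4}} + M{\left(-7,2 \right)} = \left(5 + 0\right) \sqrt{1 + 0^{4}} + \left(-7 + 2\right) = 5 \sqrt{1 + 0} - 5 = 5 \sqrt{1} - 5 = 5 \cdot 1 - 5 = 5 - 5 = 0$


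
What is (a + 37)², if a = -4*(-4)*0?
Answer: 1369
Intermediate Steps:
a = 0 (a = 16*0 = 0)
(a + 37)² = (0 + 37)² = 37² = 1369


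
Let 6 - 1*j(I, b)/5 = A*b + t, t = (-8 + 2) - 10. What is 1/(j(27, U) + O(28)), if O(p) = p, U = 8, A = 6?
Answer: -1/102 ≈ -0.0098039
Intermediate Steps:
t = -16 (t = -6 - 10 = -16)
j(I, b) = 110 - 30*b (j(I, b) = 30 - 5*(6*b - 16) = 30 - 5*(-16 + 6*b) = 30 + (80 - 30*b) = 110 - 30*b)
1/(j(27, U) + O(28)) = 1/((110 - 30*8) + 28) = 1/((110 - 240) + 28) = 1/(-130 + 28) = 1/(-102) = -1/102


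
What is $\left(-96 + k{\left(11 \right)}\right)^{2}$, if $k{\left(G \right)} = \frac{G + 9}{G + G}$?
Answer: $\frac{1094116}{121} \approx 9042.3$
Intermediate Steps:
$k{\left(G \right)} = \frac{9 + G}{2 G}$
$\left(-96 + k{\left(11 \right)}\right)^{2} = \left(-96 + \frac{9 + 11}{2 \cdot 11}\right)^{2} = \left(-96 + \frac{1}{2} \cdot \frac{1}{11} \cdot 20\right)^{2} = \left(-96 + \frac{10}{11}\right)^{2} = \left(- \frac{1046}{11}\right)^{2} = \frac{1094116}{121}$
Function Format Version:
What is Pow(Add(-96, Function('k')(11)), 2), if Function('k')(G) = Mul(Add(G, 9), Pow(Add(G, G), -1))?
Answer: Rational(1094116, 121) ≈ 9042.3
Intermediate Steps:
Function('k')(G) = Mul(Rational(1, 2), Pow(G, -1), Add(9, G)) (Function('k')(G) = Mul(Add(9, G), Pow(Mul(2, G), -1)) = Mul(Add(9, G), Mul(Rational(1, 2), Pow(G, -1))) = Mul(Rational(1, 2), Pow(G, -1), Add(9, G)))
Pow(Add(-96, Function('k')(11)), 2) = Pow(Add(-96, Mul(Rational(1, 2), Pow(11, -1), Add(9, 11))), 2) = Pow(Add(-96, Mul(Rational(1, 2), Rational(1, 11), 20)), 2) = Pow(Add(-96, Rational(10, 11)), 2) = Pow(Rational(-1046, 11), 2) = Rational(1094116, 121)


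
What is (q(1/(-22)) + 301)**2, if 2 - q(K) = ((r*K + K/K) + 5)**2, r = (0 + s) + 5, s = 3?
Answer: 1077086761/14641 ≈ 73567.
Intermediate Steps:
r = 8 (r = (0 + 3) + 5 = 3 + 5 = 8)
q(K) = 2 - (6 + 8*K)**2 (q(K) = 2 - ((8*K + K/K) + 5)**2 = 2 - ((8*K + 1) + 5)**2 = 2 - ((1 + 8*K) + 5)**2 = 2 - (6 + 8*K)**2)
(q(1/(-22)) + 301)**2 = ((2 - 4*(3 + 4/(-22))**2) + 301)**2 = ((2 - 4*(3 + 4*(-1/22))**2) + 301)**2 = ((2 - 4*(3 - 2/11)**2) + 301)**2 = ((2 - 4*(31/11)**2) + 301)**2 = ((2 - 4*961/121) + 301)**2 = ((2 - 3844/121) + 301)**2 = (-3602/121 + 301)**2 = (32819/121)**2 = 1077086761/14641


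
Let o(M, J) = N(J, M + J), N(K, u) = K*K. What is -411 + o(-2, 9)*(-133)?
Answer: -11184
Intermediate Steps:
N(K, u) = K**2
o(M, J) = J**2
-411 + o(-2, 9)*(-133) = -411 + 9**2*(-133) = -411 + 81*(-133) = -411 - 10773 = -11184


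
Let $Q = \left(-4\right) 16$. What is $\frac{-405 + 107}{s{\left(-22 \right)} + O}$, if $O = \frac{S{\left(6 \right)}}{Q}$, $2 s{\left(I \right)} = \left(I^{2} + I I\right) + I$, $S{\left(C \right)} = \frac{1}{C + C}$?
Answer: $- \frac{228864}{363263} \approx -0.63002$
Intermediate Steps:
$S{\left(C \right)} = \frac{1}{2 C}$
$Q = -64$
$s{\left(I \right)} = I^{2} + \frac{I}{2}$ ($s{\left(I \right)} = \frac{\left(I^{2} + I I\right) + I}{2} = \frac{\left(I^{2} + I^{2}\right) + I}{2} = \frac{2 I^{2} + I}{2} = \frac{I + 2 I^{2}}{2} = I^{2} + \frac{I}{2}$)
$O = - \frac{1}{768}$ ($O = \frac{\frac{1}{2} \cdot \frac{1}{6}}{-64} = \frac{1}{2} \cdot \frac{1}{6} \left(- \frac{1}{64}\right) = \frac{1}{12} \left(- \frac{1}{64}\right) = - \frac{1}{768} \approx -0.0013021$)
$\frac{-405 + 107}{s{\left(-22 \right)} + O} = \frac{-405 + 107}{- 22 \left(\frac{1}{2} - 22\right) - \frac{1}{768}} = - \frac{298}{\left(-22\right) \left(- \frac{43}{2}\right) - \frac{1}{768}} = - \frac{298}{473 - \frac{1}{768}} = - \frac{298}{\frac{363263}{768}} = \left(-298\right) \frac{768}{363263} = - \frac{228864}{363263}$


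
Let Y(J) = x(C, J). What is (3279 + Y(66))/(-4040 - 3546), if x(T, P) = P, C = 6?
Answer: -3345/7586 ≈ -0.44094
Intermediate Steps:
Y(J) = J
(3279 + Y(66))/(-4040 - 3546) = (3279 + 66)/(-4040 - 3546) = 3345/(-7586) = 3345*(-1/7586) = -3345/7586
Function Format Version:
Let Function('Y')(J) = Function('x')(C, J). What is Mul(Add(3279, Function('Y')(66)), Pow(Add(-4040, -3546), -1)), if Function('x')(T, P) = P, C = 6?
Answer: Rational(-3345, 7586) ≈ -0.44094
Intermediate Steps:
Function('Y')(J) = J
Mul(Add(3279, Function('Y')(66)), Pow(Add(-4040, -3546), -1)) = Mul(Add(3279, 66), Pow(Add(-4040, -3546), -1)) = Mul(3345, Pow(-7586, -1)) = Mul(3345, Rational(-1, 7586)) = Rational(-3345, 7586)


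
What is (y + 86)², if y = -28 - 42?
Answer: 256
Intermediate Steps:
y = -70
(y + 86)² = (-70 + 86)² = 16² = 256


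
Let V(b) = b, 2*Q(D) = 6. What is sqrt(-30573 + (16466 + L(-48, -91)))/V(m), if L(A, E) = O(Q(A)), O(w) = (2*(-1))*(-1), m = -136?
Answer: -I*sqrt(14105)/136 ≈ -0.87327*I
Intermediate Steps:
Q(D) = 3 (Q(D) = (1/2)*6 = 3)
O(w) = 2 (O(w) = -2*(-1) = 2)
L(A, E) = 2
sqrt(-30573 + (16466 + L(-48, -91)))/V(m) = sqrt(-30573 + (16466 + 2))/(-136) = sqrt(-30573 + 16468)*(-1/136) = sqrt(-14105)*(-1/136) = (I*sqrt(14105))*(-1/136) = -I*sqrt(14105)/136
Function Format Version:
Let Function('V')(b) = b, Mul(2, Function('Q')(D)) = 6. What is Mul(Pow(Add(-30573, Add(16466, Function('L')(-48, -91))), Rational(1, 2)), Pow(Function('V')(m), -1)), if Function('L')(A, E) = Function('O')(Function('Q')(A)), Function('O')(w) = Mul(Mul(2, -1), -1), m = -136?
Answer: Mul(Rational(-1, 136), I, Pow(14105, Rational(1, 2))) ≈ Mul(-0.87327, I)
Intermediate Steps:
Function('Q')(D) = 3 (Function('Q')(D) = Mul(Rational(1, 2), 6) = 3)
Function('O')(w) = 2 (Function('O')(w) = Mul(-2, -1) = 2)
Function('L')(A, E) = 2
Mul(Pow(Add(-30573, Add(16466, Function('L')(-48, -91))), Rational(1, 2)), Pow(Function('V')(m), -1)) = Mul(Pow(Add(-30573, Add(16466, 2)), Rational(1, 2)), Pow(-136, -1)) = Mul(Pow(Add(-30573, 16468), Rational(1, 2)), Rational(-1, 136)) = Mul(Pow(-14105, Rational(1, 2)), Rational(-1, 136)) = Mul(Mul(I, Pow(14105, Rational(1, 2))), Rational(-1, 136)) = Mul(Rational(-1, 136), I, Pow(14105, Rational(1, 2)))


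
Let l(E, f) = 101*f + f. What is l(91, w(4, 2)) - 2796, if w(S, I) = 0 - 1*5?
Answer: -3306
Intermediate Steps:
w(S, I) = -5 (w(S, I) = 0 - 5 = -5)
l(E, f) = 102*f
l(91, w(4, 2)) - 2796 = 102*(-5) - 2796 = -510 - 2796 = -3306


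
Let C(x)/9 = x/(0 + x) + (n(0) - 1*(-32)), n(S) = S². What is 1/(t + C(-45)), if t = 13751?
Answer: 1/14048 ≈ 7.1184e-5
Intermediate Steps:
C(x) = 297 (C(x) = 9*(x/(0 + x) + (0² - 1*(-32))) = 9*(x/x + (0 + 32)) = 9*(1 + 32) = 9*33 = 297)
1/(t + C(-45)) = 1/(13751 + 297) = 1/14048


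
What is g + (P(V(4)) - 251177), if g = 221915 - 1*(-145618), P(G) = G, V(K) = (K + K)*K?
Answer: 116388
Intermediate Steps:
V(K) = 2*K² (V(K) = (2*K)*K = 2*K²)
g = 367533 (g = 221915 + 145618 = 367533)
g + (P(V(4)) - 251177) = 367533 + (2*4² - 251177) = 367533 + (2*16 - 251177) = 367533 + (32 - 251177) = 367533 - 251145 = 116388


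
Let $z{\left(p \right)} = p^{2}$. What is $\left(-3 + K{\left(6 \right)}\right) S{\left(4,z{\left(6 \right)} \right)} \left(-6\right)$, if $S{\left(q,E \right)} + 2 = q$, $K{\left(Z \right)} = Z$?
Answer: $-36$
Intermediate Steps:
$S{\left(q,E \right)} = -2 + q$
$\left(-3 + K{\left(6 \right)}\right) S{\left(4,z{\left(6 \right)} \right)} \left(-6\right) = \left(-3 + 6\right) \left(-2 + 4\right) \left(-6\right) = 3 \cdot 2 \left(-6\right) = 6 \left(-6\right) = -36$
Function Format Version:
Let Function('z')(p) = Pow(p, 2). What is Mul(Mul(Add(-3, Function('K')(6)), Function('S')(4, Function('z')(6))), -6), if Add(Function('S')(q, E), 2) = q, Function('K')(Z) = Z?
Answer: -36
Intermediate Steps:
Function('S')(q, E) = Add(-2, q)
Mul(Mul(Add(-3, Function('K')(6)), Function('S')(4, Function('z')(6))), -6) = Mul(Mul(Add(-3, 6), Add(-2, 4)), -6) = Mul(Mul(3, 2), -6) = Mul(6, -6) = -36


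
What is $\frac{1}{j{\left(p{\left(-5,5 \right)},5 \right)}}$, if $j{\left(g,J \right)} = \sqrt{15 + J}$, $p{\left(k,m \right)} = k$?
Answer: $\frac{\sqrt{5}}{10} \approx 0.22361$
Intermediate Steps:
$\frac{1}{j{\left(p{\left(-5,5 \right)},5 \right)}} = \frac{1}{\sqrt{15 + 5}} = \frac{1}{\sqrt{20}} = \frac{1}{2 \sqrt{5}} = \frac{\sqrt{5}}{10}$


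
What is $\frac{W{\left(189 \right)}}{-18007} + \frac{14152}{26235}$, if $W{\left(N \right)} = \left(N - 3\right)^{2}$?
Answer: $- \frac{59344636}{42946695} \approx -1.3818$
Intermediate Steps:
$W{\left(N \right)} = \left(-3 + N\right)^{2}$
$\frac{W{\left(189 \right)}}{-18007} + \frac{14152}{26235} = \frac{\left(-3 + 189\right)^{2}}{-18007} + \frac{14152}{26235} = 186^{2} \left(- \frac{1}{18007}\right) + 14152 \cdot \frac{1}{26235} = 34596 \left(- \frac{1}{18007}\right) + \frac{14152}{26235} = - \frac{34596}{18007} + \frac{14152}{26235} = - \frac{59344636}{42946695}$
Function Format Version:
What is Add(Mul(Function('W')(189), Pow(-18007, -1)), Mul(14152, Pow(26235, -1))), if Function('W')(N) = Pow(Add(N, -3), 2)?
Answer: Rational(-59344636, 42946695) ≈ -1.3818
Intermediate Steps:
Function('W')(N) = Pow(Add(-3, N), 2)
Add(Mul(Function('W')(189), Pow(-18007, -1)), Mul(14152, Pow(26235, -1))) = Add(Mul(Pow(Add(-3, 189), 2), Pow(-18007, -1)), Mul(14152, Pow(26235, -1))) = Add(Mul(Pow(186, 2), Rational(-1, 18007)), Mul(14152, Rational(1, 26235))) = Add(Mul(34596, Rational(-1, 18007)), Rational(14152, 26235)) = Add(Rational(-34596, 18007), Rational(14152, 26235)) = Rational(-59344636, 42946695)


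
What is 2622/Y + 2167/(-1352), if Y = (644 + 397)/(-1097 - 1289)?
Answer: -2820164077/469144 ≈ -6011.3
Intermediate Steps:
Y = -1041/2386 (Y = 1041/(-2386) = 1041*(-1/2386) = -1041/2386 ≈ -0.43630)
2622/Y + 2167/(-1352) = 2622/(-1041/2386) + 2167/(-1352) = 2622*(-2386/1041) + 2167*(-1/1352) = -2085364/347 - 2167/1352 = -2820164077/469144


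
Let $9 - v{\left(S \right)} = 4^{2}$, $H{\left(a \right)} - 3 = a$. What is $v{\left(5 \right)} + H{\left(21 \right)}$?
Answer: $17$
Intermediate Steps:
$H{\left(a \right)} = 3 + a$
$v{\left(S \right)} = -7$ ($v{\left(S \right)} = 9 - 4^{2} = 9 - 16 = -7$)
$v{\left(5 \right)} + H{\left(21 \right)} = -7 + \left(3 + 21\right) = -7 + 24 = 17$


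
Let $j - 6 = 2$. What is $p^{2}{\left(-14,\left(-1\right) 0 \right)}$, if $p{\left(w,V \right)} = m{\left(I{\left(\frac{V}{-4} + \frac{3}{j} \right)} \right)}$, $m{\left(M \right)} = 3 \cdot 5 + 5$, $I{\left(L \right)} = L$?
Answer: $400$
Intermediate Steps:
$j = 8$ ($j = 6 + 2 = 8$)
$m{\left(M \right)} = 20$ ($m{\left(M \right)} = 15 + 5 = 20$)
$p{\left(w,V \right)} = 20$
$p^{2}{\left(-14,\left(-1\right) 0 \right)} = 20^{2} = 400$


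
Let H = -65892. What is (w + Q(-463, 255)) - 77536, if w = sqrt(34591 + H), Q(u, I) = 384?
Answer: -77152 + I*sqrt(31301) ≈ -77152.0 + 176.92*I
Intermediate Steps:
w = I*sqrt(31301) (w = sqrt(34591 - 65892) = sqrt(-31301) = I*sqrt(31301) ≈ 176.92*I)
(w + Q(-463, 255)) - 77536 = (I*sqrt(31301) + 384) - 77536 = (384 + I*sqrt(31301)) - 77536 = -77152 + I*sqrt(31301)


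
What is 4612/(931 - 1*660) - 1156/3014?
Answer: 6793646/408397 ≈ 16.635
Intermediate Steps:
4612/(931 - 1*660) - 1156/3014 = 4612/(931 - 660) - 1156*1/3014 = 4612/271 - 578/1507 = 6793646/408397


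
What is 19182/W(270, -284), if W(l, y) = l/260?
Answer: 166244/9 ≈ 18472.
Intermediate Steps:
W(l, y) = l/260
19182/W(270, -284) = 19182/(((1/260)*270)) = 19182/(27/26) = 19182*(26/27) = 166244/9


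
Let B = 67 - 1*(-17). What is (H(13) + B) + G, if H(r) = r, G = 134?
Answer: 231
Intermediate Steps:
B = 84 (B = 67 + 17 = 84)
(H(13) + B) + G = (13 + 84) + 134 = 97 + 134 = 231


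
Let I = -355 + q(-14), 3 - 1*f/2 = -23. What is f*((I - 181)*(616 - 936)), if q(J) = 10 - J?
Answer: 8519680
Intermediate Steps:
f = 52 (f = 6 - 2*(-23) = 6 + 46 = 52)
I = -331 (I = -355 + (10 - 1*(-14)) = -355 + (10 + 14) = -355 + 24 = -331)
f*((I - 181)*(616 - 936)) = 52*((-331 - 181)*(616 - 936)) = 52*(-512*(-320)) = 52*163840 = 8519680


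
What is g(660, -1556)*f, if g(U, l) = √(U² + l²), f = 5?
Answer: 20*√178546 ≈ 8450.9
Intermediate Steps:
g(660, -1556)*f = √(660² + (-1556)²)*5 = √(435600 + 2421136)*5 = √2856736*5 = (4*√178546)*5 = 20*√178546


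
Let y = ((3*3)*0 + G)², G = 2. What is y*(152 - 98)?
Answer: 216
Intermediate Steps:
y = 4 (y = ((3*3)*0 + 2)² = (9*0 + 2)² = (0 + 2)² = 2² = 4)
y*(152 - 98) = 4*(152 - 98) = 4*54 = 216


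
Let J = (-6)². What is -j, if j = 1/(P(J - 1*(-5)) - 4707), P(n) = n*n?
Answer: 1/3026 ≈ 0.00033047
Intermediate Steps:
J = 36
P(n) = n²
j = -1/3026 (j = 1/((36 - 1*(-5))² - 4707) = 1/((36 + 5)² - 4707) = 1/(41² - 4707) = 1/(1681 - 4707) = 1/(-3026) = -1/3026 ≈ -0.00033047)
-j = -1*(-1/3026) = 1/3026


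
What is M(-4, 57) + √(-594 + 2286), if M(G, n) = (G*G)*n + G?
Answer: 908 + 6*√47 ≈ 949.13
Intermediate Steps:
M(G, n) = G + n*G² (M(G, n) = G²*n + G = n*G² + G = G + n*G²)
M(-4, 57) + √(-594 + 2286) = -4*(1 - 4*57) + √(-594 + 2286) = -4*(1 - 228) + √1692 = -4*(-227) + 6*√47 = 908 + 6*√47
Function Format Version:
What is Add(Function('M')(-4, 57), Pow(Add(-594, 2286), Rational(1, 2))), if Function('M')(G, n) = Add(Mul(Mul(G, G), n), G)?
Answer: Add(908, Mul(6, Pow(47, Rational(1, 2)))) ≈ 949.13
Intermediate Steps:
Function('M')(G, n) = Add(G, Mul(n, Pow(G, 2))) (Function('M')(G, n) = Add(Mul(Pow(G, 2), n), G) = Add(Mul(n, Pow(G, 2)), G) = Add(G, Mul(n, Pow(G, 2))))
Add(Function('M')(-4, 57), Pow(Add(-594, 2286), Rational(1, 2))) = Add(Mul(-4, Add(1, Mul(-4, 57))), Pow(Add(-594, 2286), Rational(1, 2))) = Add(Mul(-4, Add(1, -228)), Pow(1692, Rational(1, 2))) = Add(Mul(-4, -227), Mul(6, Pow(47, Rational(1, 2)))) = Add(908, Mul(6, Pow(47, Rational(1, 2))))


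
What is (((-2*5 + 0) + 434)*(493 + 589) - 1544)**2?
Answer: 209053786176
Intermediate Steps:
(((-2*5 + 0) + 434)*(493 + 589) - 1544)**2 = (((-10 + 0) + 434)*1082 - 1544)**2 = ((-10 + 434)*1082 - 1544)**2 = (424*1082 - 1544)**2 = (458768 - 1544)**2 = 457224**2 = 209053786176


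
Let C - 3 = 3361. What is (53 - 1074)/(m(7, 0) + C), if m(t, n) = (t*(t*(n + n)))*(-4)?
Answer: -1021/3364 ≈ -0.30351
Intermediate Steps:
C = 3364 (C = 3 + 3361 = 3364)
m(t, n) = -8*n*t**2 (m(t, n) = (t*(t*(2*n)))*(-4) = (t*(2*n*t))*(-4) = (2*n*t**2)*(-4) = -8*n*t**2)
(53 - 1074)/(m(7, 0) + C) = (53 - 1074)/(-8*0*7**2 + 3364) = -1021/(-8*0*49 + 3364) = -1021/(0 + 3364) = -1021/3364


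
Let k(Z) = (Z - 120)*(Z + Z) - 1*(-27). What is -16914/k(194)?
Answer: -16914/28739 ≈ -0.58854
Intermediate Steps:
k(Z) = 27 + 2*Z*(-120 + Z) (k(Z) = (-120 + Z)*(2*Z) + 27 = 2*Z*(-120 + Z) + 27 = 27 + 2*Z*(-120 + Z))
-16914/k(194) = -16914/(27 - 240*194 + 2*194**2) = -16914/(27 - 46560 + 2*37636) = -16914/(27 - 46560 + 75272) = -16914/28739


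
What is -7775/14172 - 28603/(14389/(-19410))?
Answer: 7867959033085/203920908 ≈ 38583.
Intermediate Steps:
-7775/14172 - 28603/(14389/(-19410)) = -7775*1/14172 - 28603/(14389*(-1/19410)) = -7775/14172 - 28603/(-14389/19410) = -7775/14172 - 28603*(-19410/14389) = -7775/14172 + 555184230/14389 = 7867959033085/203920908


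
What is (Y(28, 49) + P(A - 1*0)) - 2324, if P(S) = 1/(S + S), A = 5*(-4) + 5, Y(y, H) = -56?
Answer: -71401/30 ≈ -2380.0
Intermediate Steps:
A = -15 (A = -20 + 5 = -15)
P(S) = 1/(2*S)
(Y(28, 49) + P(A - 1*0)) - 2324 = (-56 + 1/(2*(-15 - 1*0))) - 2324 = (-56 + 1/(2*(-15 + 0))) - 2324 = (-56 + (½)/(-15)) - 2324 = (-56 + (½)*(-1/15)) - 2324 = (-56 - 1/30) - 2324 = -1681/30 - 2324 = -71401/30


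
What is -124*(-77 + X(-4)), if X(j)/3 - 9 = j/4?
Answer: 6572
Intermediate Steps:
X(j) = 27 + 3*j/4 (X(j) = 27 + 3*(j/4) = 27 + 3*j/4)
-124*(-77 + X(-4)) = -124*(-77 + (27 + (¾)*(-4))) = -124*(-77 + (27 - 3)) = -124*(-77 + 24) = -124*(-53) = 6572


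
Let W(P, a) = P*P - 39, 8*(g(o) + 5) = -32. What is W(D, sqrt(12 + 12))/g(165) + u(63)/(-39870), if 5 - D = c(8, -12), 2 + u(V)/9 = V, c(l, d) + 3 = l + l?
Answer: -111299/39870 ≈ -2.7915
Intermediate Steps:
c(l, d) = -3 + 2*l (c(l, d) = -3 + (l + l) = -3 + 2*l)
g(o) = -9 (g(o) = -5 + (1/8)*(-32) = -5 - 4 = -9)
u(V) = -18 + 9*V
D = -8 (D = 5 - (-3 + 2*8) = 5 - (-3 + 16) = 5 - 1*13 = 5 - 13 = -8)
W(P, a) = -39 + P**2 (W(P, a) = P**2 - 39 = -39 + P**2)
W(D, sqrt(12 + 12))/g(165) + u(63)/(-39870) = (-39 + (-8)**2)/(-9) + (-18 + 9*63)/(-39870) = (-39 + 64)*(-1/9) + (-18 + 567)*(-1/39870) = 25*(-1/9) + 549*(-1/39870) = -25/9 - 61/4430 = -111299/39870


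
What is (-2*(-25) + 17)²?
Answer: 4489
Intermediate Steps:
(-2*(-25) + 17)² = (50 + 17)² = 67² = 4489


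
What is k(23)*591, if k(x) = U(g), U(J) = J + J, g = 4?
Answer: 4728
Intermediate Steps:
U(J) = 2*J
k(x) = 8 (k(x) = 2*4 = 8)
k(23)*591 = 8*591 = 4728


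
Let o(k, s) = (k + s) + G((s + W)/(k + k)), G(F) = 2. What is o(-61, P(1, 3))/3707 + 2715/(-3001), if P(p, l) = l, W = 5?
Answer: -10232561/11124707 ≈ -0.91980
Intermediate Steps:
o(k, s) = 2 + k + s (o(k, s) = (k + s) + 2 = 2 + k + s)
o(-61, P(1, 3))/3707 + 2715/(-3001) = (2 - 61 + 3)/3707 + 2715/(-3001) = -56*1/3707 + 2715*(-1/3001) = -56/3707 - 2715/3001 = -10232561/11124707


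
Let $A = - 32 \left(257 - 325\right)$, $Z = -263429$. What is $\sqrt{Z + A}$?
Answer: $i \sqrt{261253} \approx 511.13 i$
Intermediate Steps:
$A = 2176$ ($A = \left(-32\right) \left(-68\right) = 2176$)
$\sqrt{Z + A} = \sqrt{-263429 + 2176} = \sqrt{-261253} = i \sqrt{261253}$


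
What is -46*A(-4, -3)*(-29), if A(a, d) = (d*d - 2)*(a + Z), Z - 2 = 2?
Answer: 0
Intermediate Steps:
Z = 4 (Z = 2 + 2 = 4)
A(a, d) = (-2 + d²)*(4 + a) (A(a, d) = (d*d - 2)*(a + 4) = (d² - 2)*(4 + a) = (-2 + d²)*(4 + a))
-46*A(-4, -3)*(-29) = -46*(-8 - 2*(-4) + 4*(-3)² - 4*(-3)²)*(-29) = -46*(-8 + 8 + 4*9 - 4*9)*(-29) = -46*(-8 + 8 + 36 - 36)*(-29) = -46*0*(-29) = 0*(-29) = 0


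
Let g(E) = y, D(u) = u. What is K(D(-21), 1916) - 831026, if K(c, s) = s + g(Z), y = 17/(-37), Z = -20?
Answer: -30677087/37 ≈ -8.2911e+5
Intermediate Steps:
y = -17/37 (y = 17*(-1/37) = -17/37 ≈ -0.45946)
g(E) = -17/37
K(c, s) = -17/37 + s (K(c, s) = s - 17/37 = -17/37 + s)
K(D(-21), 1916) - 831026 = (-17/37 + 1916) - 831026 = 70875/37 - 831026 = -30677087/37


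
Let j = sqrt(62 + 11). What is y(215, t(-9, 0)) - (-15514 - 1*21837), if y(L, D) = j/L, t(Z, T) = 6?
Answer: 37351 + sqrt(73)/215 ≈ 37351.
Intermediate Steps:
j = sqrt(73) ≈ 8.5440
y(L, D) = sqrt(73)/L
y(215, t(-9, 0)) - (-15514 - 1*21837) = sqrt(73)/215 - (-15514 - 1*21837) = sqrt(73)*(1/215) - (-15514 - 21837) = sqrt(73)/215 - 1*(-37351) = sqrt(73)/215 + 37351 = 37351 + sqrt(73)/215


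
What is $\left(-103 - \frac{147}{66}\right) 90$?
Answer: $- \frac{104175}{11} \approx -9470.5$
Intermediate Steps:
$\left(-103 - \frac{147}{66}\right) 90 = \left(-103 - \frac{49}{22}\right) 90 = \left(- \frac{2315}{22}\right) 90 = - \frac{104175}{11}$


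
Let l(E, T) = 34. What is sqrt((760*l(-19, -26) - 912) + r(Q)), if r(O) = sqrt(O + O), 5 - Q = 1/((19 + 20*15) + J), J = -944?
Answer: sqrt(623200 + 2*sqrt(1563))/5 ≈ 157.90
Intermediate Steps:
Q = 3126/625 (Q = 5 - 1/((19 + 20*15) - 944) = 5 - 1/((19 + 300) - 944) = 5 - 1/(319 - 944) = 5 - 1/(-625) = 5 - 1*(-1/625) = 5 + 1/625 = 3126/625 ≈ 5.0016)
r(O) = sqrt(2)*sqrt(O) (r(O) = sqrt(2*O) = sqrt(2)*sqrt(O))
sqrt((760*l(-19, -26) - 912) + r(Q)) = sqrt((760*34 - 912) + sqrt(2)*sqrt(3126/625)) = sqrt((25840 - 912) + sqrt(2)*(sqrt(3126)/25)) = sqrt(24928 + 2*sqrt(1563)/25)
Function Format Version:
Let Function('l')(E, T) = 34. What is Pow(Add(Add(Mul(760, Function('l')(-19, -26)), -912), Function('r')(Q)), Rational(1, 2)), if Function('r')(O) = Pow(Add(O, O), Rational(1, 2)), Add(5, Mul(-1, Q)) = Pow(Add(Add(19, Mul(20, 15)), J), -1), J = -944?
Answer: Mul(Rational(1, 5), Pow(Add(623200, Mul(2, Pow(1563, Rational(1, 2)))), Rational(1, 2))) ≈ 157.90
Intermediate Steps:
Q = Rational(3126, 625) (Q = Add(5, Mul(-1, Pow(Add(Add(19, Mul(20, 15)), -944), -1))) = Add(5, Mul(-1, Pow(Add(Add(19, 300), -944), -1))) = Add(5, Mul(-1, Pow(Add(319, -944), -1))) = Add(5, Mul(-1, Pow(-625, -1))) = Add(5, Mul(-1, Rational(-1, 625))) = Add(5, Rational(1, 625)) = Rational(3126, 625) ≈ 5.0016)
Function('r')(O) = Mul(Pow(2, Rational(1, 2)), Pow(O, Rational(1, 2))) (Function('r')(O) = Pow(Mul(2, O), Rational(1, 2)) = Mul(Pow(2, Rational(1, 2)), Pow(O, Rational(1, 2))))
Pow(Add(Add(Mul(760, Function('l')(-19, -26)), -912), Function('r')(Q)), Rational(1, 2)) = Pow(Add(Add(Mul(760, 34), -912), Mul(Pow(2, Rational(1, 2)), Pow(Rational(3126, 625), Rational(1, 2)))), Rational(1, 2)) = Pow(Add(Add(25840, -912), Mul(Pow(2, Rational(1, 2)), Mul(Rational(1, 25), Pow(3126, Rational(1, 2))))), Rational(1, 2)) = Pow(Add(24928, Mul(Rational(2, 25), Pow(1563, Rational(1, 2)))), Rational(1, 2))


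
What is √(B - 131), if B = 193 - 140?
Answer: I*√78 ≈ 8.8318*I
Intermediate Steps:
B = 53
√(B - 131) = √(53 - 131) = √(-78) = I*√78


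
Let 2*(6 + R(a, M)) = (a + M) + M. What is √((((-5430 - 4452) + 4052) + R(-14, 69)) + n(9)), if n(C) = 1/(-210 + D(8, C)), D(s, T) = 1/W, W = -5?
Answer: I*√6377971429/1051 ≈ 75.987*I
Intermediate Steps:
D(s, T) = -⅕ (D(s, T) = 1/(-5) = -⅕)
R(a, M) = -6 + M + a/2 (R(a, M) = -6 + ((a + M) + M)/2 = -6 + ((M + a) + M)/2 = -6 + (a + 2*M)/2 = -6 + (M + a/2) = -6 + M + a/2)
n(C) = -5/1051 (n(C) = 1/(-210 - ⅕) = 1/(-1051/5) = -5/1051)
√((((-5430 - 4452) + 4052) + R(-14, 69)) + n(9)) = √((((-5430 - 4452) + 4052) + (-6 + 69 + (½)*(-14))) - 5/1051) = √(((-9882 + 4052) + (-6 + 69 - 7)) - 5/1051) = √((-5830 + 56) - 5/1051) = √(-5774 - 5/1051) = √(-6068479/1051) = I*√6377971429/1051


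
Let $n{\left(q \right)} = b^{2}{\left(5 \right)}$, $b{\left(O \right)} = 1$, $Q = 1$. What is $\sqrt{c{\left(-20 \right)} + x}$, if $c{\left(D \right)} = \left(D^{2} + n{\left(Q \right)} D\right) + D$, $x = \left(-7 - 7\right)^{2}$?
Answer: $2 \sqrt{139} \approx 23.58$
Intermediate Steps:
$x = 196$ ($x = \left(-14\right)^{2} = 196$)
$n{\left(q \right)} = 1$ ($n{\left(q \right)} = 1^{2} = 1$)
$c{\left(D \right)} = D^{2} + 2 D$ ($c{\left(D \right)} = \left(D^{2} + 1 D\right) + D = \left(D^{2} + D\right) + D = \left(D + D^{2}\right) + D = D^{2} + 2 D$)
$\sqrt{c{\left(-20 \right)} + x} = \sqrt{- 20 \left(2 - 20\right) + 196} = \sqrt{\left(-20\right) \left(-18\right) + 196} = \sqrt{360 + 196} = \sqrt{556} = 2 \sqrt{139}$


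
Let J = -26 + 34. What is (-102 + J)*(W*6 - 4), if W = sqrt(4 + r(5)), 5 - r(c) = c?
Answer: -752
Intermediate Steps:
r(c) = 5 - c
W = 2 (W = sqrt(4 + (5 - 1*5)) = sqrt(4 + (5 - 5)) = sqrt(4 + 0) = sqrt(4) = 2)
J = 8
(-102 + J)*(W*6 - 4) = (-102 + 8)*(2*6 - 4) = -94*(12 - 4) = -94*8 = -752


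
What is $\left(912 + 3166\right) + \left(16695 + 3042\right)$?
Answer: $23815$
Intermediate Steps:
$\left(912 + 3166\right) + \left(16695 + 3042\right) = 4078 + 19737 = 23815$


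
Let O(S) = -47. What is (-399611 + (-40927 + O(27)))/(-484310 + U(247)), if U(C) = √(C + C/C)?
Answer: 106689860675/117278087926 + 440585*√62/117278087926 ≈ 0.90975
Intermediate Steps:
U(C) = √(1 + C) (U(C) = √(C + 1) = √(1 + C))
(-399611 + (-40927 + O(27)))/(-484310 + U(247)) = (-399611 + (-40927 - 47))/(-484310 + √(1 + 247)) = (-399611 - 40974)/(-484310 + √248) = -440585/(-484310 + 2*√62)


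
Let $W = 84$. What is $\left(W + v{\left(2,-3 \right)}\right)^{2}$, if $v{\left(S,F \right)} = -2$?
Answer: $6724$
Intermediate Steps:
$\left(W + v{\left(2,-3 \right)}\right)^{2} = \left(84 - 2\right)^{2} = 82^{2} = 6724$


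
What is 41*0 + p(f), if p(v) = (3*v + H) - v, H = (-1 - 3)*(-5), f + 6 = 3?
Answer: 14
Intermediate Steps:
f = -3 (f = -6 + 3 = -3)
H = 20 (H = -4*(-5) = 20)
p(v) = 20 + 2*v (p(v) = (3*v + 20) - v = (20 + 3*v) - v = 20 + 2*v)
41*0 + p(f) = 41*0 + (20 + 2*(-3)) = 0 + (20 - 6) = 0 + 14 = 14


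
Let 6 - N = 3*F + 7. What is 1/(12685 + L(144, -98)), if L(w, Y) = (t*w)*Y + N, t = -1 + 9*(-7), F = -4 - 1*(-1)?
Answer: 1/915861 ≈ 1.0919e-6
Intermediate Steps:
F = -3 (F = -4 + 1 = -3)
t = -64 (t = -1 - 63 = -64)
N = 8 (N = 6 - (3*(-3) + 7) = 6 - (-9 + 7) = 6 - 1*(-2) = 6 + 2 = 8)
L(w, Y) = 8 - 64*Y*w (L(w, Y) = (-64*w)*Y + 8 = -64*Y*w + 8 = 8 - 64*Y*w)
1/(12685 + L(144, -98)) = 1/(12685 + (8 - 64*(-98)*144)) = 1/(12685 + (8 + 903168)) = 1/(12685 + 903176) = 1/915861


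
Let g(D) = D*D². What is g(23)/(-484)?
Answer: -12167/484 ≈ -25.138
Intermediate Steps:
g(D) = D³
g(23)/(-484) = 23³/(-484) = 12167*(-1/484) = -12167/484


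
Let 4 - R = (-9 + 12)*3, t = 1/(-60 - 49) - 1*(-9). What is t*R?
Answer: -4900/109 ≈ -44.954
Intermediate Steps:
t = 980/109 (t = 1/(-109) + 9 = -1/109 + 9 = 980/109 ≈ 8.9908)
R = -5 (R = 4 - (-9 + 12)*3 = 4 - 3*3 = 4 - 1*9 = 4 - 9 = -5)
t*R = (980/109)*(-5) = -4900/109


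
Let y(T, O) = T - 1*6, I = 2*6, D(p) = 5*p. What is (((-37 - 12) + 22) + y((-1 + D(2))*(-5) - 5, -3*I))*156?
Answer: -12948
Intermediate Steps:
I = 12
y(T, O) = -6 + T (y(T, O) = T - 6 = -6 + T)
(((-37 - 12) + 22) + y((-1 + D(2))*(-5) - 5, -3*I))*156 = (((-37 - 12) + 22) + (-6 + ((-1 + 5*2)*(-5) - 5)))*156 = ((-49 + 22) + (-6 + ((-1 + 10)*(-5) - 5)))*156 = (-27 + (-6 + (9*(-5) - 5)))*156 = (-27 + (-6 + (-45 - 5)))*156 = (-27 + (-6 - 50))*156 = (-27 - 56)*156 = -83*156 = -12948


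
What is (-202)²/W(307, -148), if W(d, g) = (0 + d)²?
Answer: 40804/94249 ≈ 0.43294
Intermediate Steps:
W(d, g) = d²
(-202)²/W(307, -148) = (-202)²/(307²) = 40804/94249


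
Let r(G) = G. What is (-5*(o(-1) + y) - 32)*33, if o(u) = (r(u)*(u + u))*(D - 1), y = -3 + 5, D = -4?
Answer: 264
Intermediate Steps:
y = 2
o(u) = -10*u**2 (o(u) = (u*(u + u))*(-4 - 1) = (u*(2*u))*(-5) = (2*u**2)*(-5) = -10*u**2)
(-5*(o(-1) + y) - 32)*33 = (-5*(-10*(-1)**2 + 2) - 32)*33 = (-5*(-10*1 + 2) - 32)*33 = (-5*(-10 + 2) - 32)*33 = (-5*(-8) - 32)*33 = (40 - 32)*33 = 8*33 = 264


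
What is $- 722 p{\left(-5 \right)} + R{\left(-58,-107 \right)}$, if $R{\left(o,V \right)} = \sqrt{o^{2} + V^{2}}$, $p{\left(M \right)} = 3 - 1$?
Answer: $-1444 + \sqrt{14813} \approx -1322.3$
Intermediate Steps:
$p{\left(M \right)} = 2$ ($p{\left(M \right)} = 3 - 1 = 2$)
$R{\left(o,V \right)} = \sqrt{V^{2} + o^{2}}$
$- 722 p{\left(-5 \right)} + R{\left(-58,-107 \right)} = \left(-722\right) 2 + \sqrt{\left(-107\right)^{2} + \left(-58\right)^{2}} = -1444 + \sqrt{11449 + 3364} = -1444 + \sqrt{14813}$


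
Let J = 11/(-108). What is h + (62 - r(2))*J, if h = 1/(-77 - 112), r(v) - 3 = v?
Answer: -4393/756 ≈ -5.8108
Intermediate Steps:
r(v) = 3 + v
h = -1/189 (h = 1/(-189) = -1/189 ≈ -0.0052910)
J = -11/108 (J = 11*(-1/108) = -11/108 ≈ -0.10185)
h + (62 - r(2))*J = -1/189 + (62 - (3 + 2))*(-11/108) = -1/189 + (62 - 1*5)*(-11/108) = -1/189 + (62 - 5)*(-11/108) = -1/189 + 57*(-11/108) = -1/189 - 209/36 = -4393/756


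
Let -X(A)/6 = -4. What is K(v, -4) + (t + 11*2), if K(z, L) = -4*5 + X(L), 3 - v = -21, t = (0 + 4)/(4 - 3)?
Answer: 30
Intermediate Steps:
X(A) = 24 (X(A) = -6*(-4) = 24)
t = 4 (t = 4/1 = 4*1 = 4)
v = 24 (v = 3 - 1*(-21) = 3 + 21 = 24)
K(z, L) = 4 (K(z, L) = -4*5 + 24 = -20 + 24 = 4)
K(v, -4) + (t + 11*2) = 4 + (4 + 11*2) = 4 + (4 + 22) = 4 + 26 = 30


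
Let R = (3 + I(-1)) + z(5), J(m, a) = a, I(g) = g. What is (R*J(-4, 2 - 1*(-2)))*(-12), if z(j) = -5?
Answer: 144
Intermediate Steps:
R = -3 (R = (3 - 1) - 5 = 2 - 5 = -3)
(R*J(-4, 2 - 1*(-2)))*(-12) = -3*(2 - 1*(-2))*(-12) = -3*(2 + 2)*(-12) = -3*4*(-12) = -12*(-12) = 144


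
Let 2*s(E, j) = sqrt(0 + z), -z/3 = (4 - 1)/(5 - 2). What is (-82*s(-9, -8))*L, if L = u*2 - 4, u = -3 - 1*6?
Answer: 902*I*sqrt(3) ≈ 1562.3*I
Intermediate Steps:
z = -3 (z = -3*(4 - 1)/(5 - 2) = -9/3 = -3*1 = -3)
u = -9 (u = -3 - 6 = -9)
s(E, j) = I*sqrt(3)/2 (s(E, j) = sqrt(0 - 3)/2 = sqrt(-3)/2 = (I*sqrt(3))/2 = I*sqrt(3)/2)
L = -22 (L = -9*2 - 4 = -18 - 4 = -22)
(-82*s(-9, -8))*L = -41*I*sqrt(3)*(-22) = 902*I*sqrt(3)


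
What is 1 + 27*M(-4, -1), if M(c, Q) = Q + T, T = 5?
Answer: 109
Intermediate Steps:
M(c, Q) = 5 + Q (M(c, Q) = Q + 5 = 5 + Q)
1 + 27*M(-4, -1) = 1 + 27*(5 - 1) = 1 + 27*4 = 1 + 108 = 109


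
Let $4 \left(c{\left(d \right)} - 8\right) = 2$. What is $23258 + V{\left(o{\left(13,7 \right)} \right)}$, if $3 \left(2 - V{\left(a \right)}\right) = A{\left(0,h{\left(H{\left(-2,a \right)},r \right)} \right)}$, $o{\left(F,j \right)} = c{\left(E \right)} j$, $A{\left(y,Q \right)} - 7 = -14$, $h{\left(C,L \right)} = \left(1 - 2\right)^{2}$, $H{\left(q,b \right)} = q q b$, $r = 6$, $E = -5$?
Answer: $\frac{69787}{3} \approx 23262.0$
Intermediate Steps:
$c{\left(d \right)} = \frac{17}{2}$ ($c{\left(d \right)} = 8 + \frac{1}{4} \cdot 2 = 8 + \frac{1}{2} = \frac{17}{2}$)
$H{\left(q,b \right)} = b q^{2}$ ($H{\left(q,b \right)} = q^{2} b = b q^{2}$)
$h{\left(C,L \right)} = 1$ ($h{\left(C,L \right)} = \left(-1\right)^{2} = 1$)
$A{\left(y,Q \right)} = -7$ ($A{\left(y,Q \right)} = 7 - 14 = -7$)
$o{\left(F,j \right)} = \frac{17 j}{2}$
$V{\left(a \right)} = \frac{13}{3}$ ($V{\left(a \right)} = 2 - - \frac{7}{3} = 2 + \frac{7}{3} = \frac{13}{3}$)
$23258 + V{\left(o{\left(13,7 \right)} \right)} = 23258 + \frac{13}{3} = \frac{69787}{3}$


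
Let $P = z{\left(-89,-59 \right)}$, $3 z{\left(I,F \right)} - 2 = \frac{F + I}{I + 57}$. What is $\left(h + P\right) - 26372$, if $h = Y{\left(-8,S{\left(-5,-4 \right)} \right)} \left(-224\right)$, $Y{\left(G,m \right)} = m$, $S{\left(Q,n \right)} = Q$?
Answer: $- \frac{605995}{24} \approx -25250.0$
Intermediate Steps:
$z{\left(I,F \right)} = \frac{2}{3} + \frac{F + I}{3 \left(57 + I\right)}$ ($z{\left(I,F \right)} = \frac{2}{3} + \frac{\left(F + I\right) \frac{1}{I + 57}}{3} = \frac{2}{3} + \frac{\left(F + I\right) \frac{1}{57 + I}}{3} = \frac{2}{3} + \frac{\frac{1}{57 + I} \left(F + I\right)}{3} = \frac{2}{3} + \frac{F + I}{3 \left(57 + I\right)}$)
$h = 1120$ ($h = \left(-5\right) \left(-224\right) = 1120$)
$P = \frac{53}{24}$ ($P = \frac{38 - 89 + \frac{1}{3} \left(-59\right)}{57 - 89} = \frac{38 - 89 - \frac{59}{3}}{-32} = \left(- \frac{1}{32}\right) \left(- \frac{212}{3}\right) = \frac{53}{24} \approx 2.2083$)
$\left(h + P\right) - 26372 = \left(1120 + \frac{53}{24}\right) - 26372 = \frac{26933}{24} - 26372 = - \frac{605995}{24}$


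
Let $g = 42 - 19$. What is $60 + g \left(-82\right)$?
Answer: $-1826$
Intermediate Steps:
$g = 23$
$60 + g \left(-82\right) = 60 + 23 \left(-82\right) = 60 - 1886 = -1826$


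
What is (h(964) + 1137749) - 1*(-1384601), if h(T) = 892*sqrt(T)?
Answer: 2522350 + 1784*sqrt(241) ≈ 2.5500e+6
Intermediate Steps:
(h(964) + 1137749) - 1*(-1384601) = (892*sqrt(964) + 1137749) - 1*(-1384601) = (892*(2*sqrt(241)) + 1137749) + 1384601 = (1784*sqrt(241) + 1137749) + 1384601 = (1137749 + 1784*sqrt(241)) + 1384601 = 2522350 + 1784*sqrt(241)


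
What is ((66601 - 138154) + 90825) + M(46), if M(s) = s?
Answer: 19318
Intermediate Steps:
((66601 - 138154) + 90825) + M(46) = ((66601 - 138154) + 90825) + 46 = (-71553 + 90825) + 46 = 19272 + 46 = 19318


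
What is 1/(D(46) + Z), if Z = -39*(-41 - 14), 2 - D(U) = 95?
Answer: 1/2052 ≈ 0.00048733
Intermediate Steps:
D(U) = -93 (D(U) = 2 - 1*95 = 2 - 95 = -93)
Z = 2145 (Z = -39*(-55) = 2145)
1/(D(46) + Z) = 1/(-93 + 2145) = 1/2052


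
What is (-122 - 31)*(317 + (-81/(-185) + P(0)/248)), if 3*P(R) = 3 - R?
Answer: -2228327649/45880 ≈ -48569.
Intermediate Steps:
P(R) = 1 - R/3 (P(R) = (3 - R)/3 = 1 - R/3)
(-122 - 31)*(317 + (-81/(-185) + P(0)/248)) = (-122 - 31)*(317 + (-81/(-185) + (1 - 1/3*0)/248)) = -153*(317 + (-81*(-1/185) + (1 + 0)*(1/248))) = -153*(317 + (81/185 + 1*(1/248))) = -153*(317 + (81/185 + 1/248)) = -153*(317 + 20273/45880) = -153*14564233/45880 = -2228327649/45880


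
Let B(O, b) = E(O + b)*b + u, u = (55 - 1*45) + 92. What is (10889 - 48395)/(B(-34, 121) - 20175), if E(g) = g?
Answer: 6251/1591 ≈ 3.9290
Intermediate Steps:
u = 102 (u = (55 - 45) + 92 = 10 + 92 = 102)
B(O, b) = 102 + b*(O + b) (B(O, b) = (O + b)*b + 102 = b*(O + b) + 102 = 102 + b*(O + b))
(10889 - 48395)/(B(-34, 121) - 20175) = (10889 - 48395)/((102 + 121*(-34 + 121)) - 20175) = -37506/((102 + 121*87) - 20175) = -37506/((102 + 10527) - 20175) = -37506/(10629 - 20175) = -37506/(-9546) = -37506*(-1/9546) = 6251/1591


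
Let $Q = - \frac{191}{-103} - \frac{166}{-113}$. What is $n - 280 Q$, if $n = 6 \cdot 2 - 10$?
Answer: $- \frac{10807402}{11639} \approx -928.55$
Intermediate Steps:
$Q = \frac{38681}{11639}$ ($Q = \left(-191\right) \left(- \frac{1}{103}\right) - - \frac{166}{113} = \frac{191}{103} + \frac{166}{113} = \frac{38681}{11639} \approx 3.3234$)
$n = 2$ ($n = 12 - 10 = 2$)
$n - 280 Q = 2 - \frac{10830680}{11639} = - \frac{10807402}{11639}$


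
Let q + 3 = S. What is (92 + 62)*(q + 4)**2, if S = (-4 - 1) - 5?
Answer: 12474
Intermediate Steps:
S = -10 (S = -5 - 5 = -10)
q = -13 (q = -3 - 10 = -13)
(92 + 62)*(q + 4)**2 = (92 + 62)*(-13 + 4)**2 = 154*(-9)**2 = 154*81 = 12474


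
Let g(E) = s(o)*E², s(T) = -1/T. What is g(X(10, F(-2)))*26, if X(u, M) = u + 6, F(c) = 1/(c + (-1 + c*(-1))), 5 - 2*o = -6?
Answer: -13312/11 ≈ -1210.2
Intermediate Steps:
o = 11/2 (o = 5/2 - ½*(-6) = 5/2 + 3 = 11/2 ≈ 5.5000)
F(c) = -1 (F(c) = 1/(c + (-1 - c)) = 1/(-1) = -1)
X(u, M) = 6 + u
g(E) = -2*E²/11 (g(E) = (-1/11/2)*E² = (-1*2/11)*E² = -2*E²/11)
g(X(10, F(-2)))*26 = -2*(6 + 10)²/11*26 = -2/11*16²*26 = -2/11*256*26 = -512/11*26 = -13312/11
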